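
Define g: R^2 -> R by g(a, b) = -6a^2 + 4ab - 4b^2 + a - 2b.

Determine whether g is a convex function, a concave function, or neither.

g is quadratic, so its Hessian is the constant matrix H = [[-12, 4], [4, -8]].
det(H) = 80, tr(H) = -20.
det(H) > 0 and tr(H) < 0, so H is negative definite everywhere: concave.

concave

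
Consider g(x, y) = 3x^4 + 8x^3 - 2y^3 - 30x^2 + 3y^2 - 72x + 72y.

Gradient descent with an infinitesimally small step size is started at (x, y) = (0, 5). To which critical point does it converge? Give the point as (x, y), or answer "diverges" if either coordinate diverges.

diverges

g is separable, so gradient descent decouples: x follows -∂g/∂x, y follows -∂g/∂y.
∂g/∂x = 12(x - 2)(x + 1)(x + 3); at x=0 this is -72, so x increases.
∂g/∂y = -6(y - 4)(y + 3); at y=5 this is -48, so y increases.
The y-coordinate has no critical point in that direction and runs off to infinity.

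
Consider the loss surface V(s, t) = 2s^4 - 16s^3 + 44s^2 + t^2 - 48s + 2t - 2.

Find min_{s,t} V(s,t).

-21

V(s,t) separates as P(s) + Q(t) − 2, so its minimum is min P + min Q − 2.
P'(s) = 8(s - 3)(s - 2)(s - 1) vanishes at s ∈ {1, 2, 3}; Q'(t) = 2(t + 1) vanishes at t ∈ {-1}.
Local minima of P (where P''>0): P(1)=-18, P(3)=-18. Local minima of Q: Q(-1)=-1.
So the global minimum of V is P(1) + Q(-1) − 2 = -18 − 1 − 2 = -21, attained at (1, -1).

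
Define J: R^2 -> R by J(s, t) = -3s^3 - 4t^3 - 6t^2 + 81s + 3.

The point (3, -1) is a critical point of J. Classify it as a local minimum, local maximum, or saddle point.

The mixed partial ∂²J/∂s∂t is 0, so the Hessian at any point is diag(J_ss, J_tt) = diag(-18s, -12(2t + 1)).
At (3, -1): H = diag(-54, 12).
The eigenvalues have opposite signs, so H is indefinite: a saddle point.

saddle point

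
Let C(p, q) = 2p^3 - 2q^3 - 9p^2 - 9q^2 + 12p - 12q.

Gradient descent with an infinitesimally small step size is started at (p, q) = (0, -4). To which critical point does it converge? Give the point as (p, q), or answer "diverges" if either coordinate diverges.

C is separable, so gradient descent decouples: p follows -∂C/∂p, q follows -∂C/∂q.
∂C/∂p = 6(p - 2)(p - 1); at p=0 this is 12, so p decreases.
∂C/∂q = -6(q + 1)(q + 2); at q=-4 this is -36, so q increases.
The p-coordinate has no critical point in that direction and runs off to infinity.

diverges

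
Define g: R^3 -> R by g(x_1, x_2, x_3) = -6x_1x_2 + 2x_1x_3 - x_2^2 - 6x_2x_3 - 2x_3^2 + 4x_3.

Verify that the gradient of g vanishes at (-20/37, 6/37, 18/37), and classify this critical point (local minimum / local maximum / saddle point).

∇g = (-6x_2 + 2x_3, -6x_1 - 2x_2 - 6x_3, 2x_1 - 6x_2 - 4x_3 + 4); substituting (-20/37, 6/37, 18/37) gives ∇g = (0, 0, 0), so (-20/37, 6/37, 18/37) is indeed a critical point.
The Hessian is constant: H = [[0, -6, 2], [-6, -2, -6], [2, -6, -4]].
Leading principal minors: Δ₁ = 0, Δ₂ = -36, Δ₃ = 296.
The minors fit neither the all-positive nor the alternating-sign pattern, so H is indefinite: a saddle point.

saddle point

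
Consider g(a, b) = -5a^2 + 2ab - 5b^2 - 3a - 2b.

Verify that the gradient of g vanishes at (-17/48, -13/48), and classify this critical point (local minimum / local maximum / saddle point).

∇g = (-10a + 2b - 3, 2a - 10b - 2); substituting (-17/48, -13/48) gives ∇g = (0, 0), so (-17/48, -13/48) is indeed a critical point.
The Hessian of g is constant: H = [[-10, 2], [2, -10]].
det(H) = (-10)·(-10) − 2² = 96.
det(H) > 0 and tr(H) = -20 < 0, so H is negative definite and the point is a local maximum.

local maximum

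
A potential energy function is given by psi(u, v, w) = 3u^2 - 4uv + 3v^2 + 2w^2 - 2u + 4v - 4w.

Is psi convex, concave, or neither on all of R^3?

psi is quadratic, so its Hessian is the constant matrix H = [[6, -4, 0], [-4, 6, 0], [0, 0, 4]].
Leading principal minors: 6, 20, 80.
All positive ⇒ H ≻ 0 ⇒ convex.

convex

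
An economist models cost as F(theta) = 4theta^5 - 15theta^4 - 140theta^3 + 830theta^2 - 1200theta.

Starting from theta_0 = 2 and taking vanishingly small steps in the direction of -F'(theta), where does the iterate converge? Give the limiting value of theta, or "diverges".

F'(theta) = 20(theta - 4)(theta - 3)(theta - 1)(theta + 5), so F'(2) = 280.
Gradient descent moves in the -F' direction, i.e. theta is decreasing.
The nearest critical point in that direction is theta = 1, where F'' = 720 > 0 (a local minimum). The iterate converges there.

1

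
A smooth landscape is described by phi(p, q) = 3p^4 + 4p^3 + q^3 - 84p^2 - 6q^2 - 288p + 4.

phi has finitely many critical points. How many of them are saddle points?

phi separates as a function of p plus a function of q, so ∇phi=0 decouples.
∂phi/∂p = 12(p - 4)(p + 2)(p + 3) = 0 at p ∈ {-3, -2, 4}; ∂phi/∂q = 3q(q - 4) = 0 at q ∈ {0, 4}.
The Hessian is diagonal: diag(phi_pp, phi_qq). Second derivatives: phi_pp(-3)=84, phi_pp(-2)=-72, phi_pp(4)=504; phi_qq(0)=-12, phi_qq(4)=12.
Saddle points occur where the two diagonal entries have opposite signs: (-3, 0), (-2, 4), (4, 0). Count: 3.

3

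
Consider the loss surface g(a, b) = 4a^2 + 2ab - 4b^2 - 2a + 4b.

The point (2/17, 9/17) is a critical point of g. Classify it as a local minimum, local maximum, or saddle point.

saddle point

The Hessian of g is constant: H = [[8, 2], [2, -8]].
det(H) = 8·(-8) − 2² = -68.
Since det(H) < 0, H is indefinite and the critical point is a saddle point.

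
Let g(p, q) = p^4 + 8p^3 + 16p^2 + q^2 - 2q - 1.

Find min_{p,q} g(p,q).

-2

g(p,q) separates as A(p) + B(q) − 1, so its minimum is min A + min B − 1.
A'(p) = 4p(p + 2)(p + 4) vanishes at p ∈ {-4, -2, 0}; B'(q) = 2q - 2 vanishes at q ∈ {1}.
Local minima of A (where A''>0): A(-4)=0, A(0)=0. Local minima of B: B(1)=-1.
So the global minimum of g is A(-4) + B(1) − 1 = 0 − 1 − 1 = -2, attained at (-4, 1).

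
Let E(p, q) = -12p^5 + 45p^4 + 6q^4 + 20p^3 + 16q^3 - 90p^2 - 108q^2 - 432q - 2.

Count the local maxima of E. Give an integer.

E separates as a function of p plus a function of q, so ∇E=0 decouples.
∂E/∂p = -60p(p - 3)(p - 1)(p + 1) = 0 at p ∈ {-1, 0, 1, 3}; ∂E/∂q = 24(q - 3)(q + 2)(q + 3) = 0 at q ∈ {-3, -2, 3}.
The Hessian is diagonal: diag(E_pp, E_qq). Second derivatives: E_pp(-1)=480, E_pp(0)=-180, E_pp(1)=240, E_pp(3)=-1440; E_qq(-3)=144, E_qq(-2)=-120, E_qq(3)=720.
Local maxima occur where both diagonal entries negative: (0, -2), (3, -2). Count: 2.

2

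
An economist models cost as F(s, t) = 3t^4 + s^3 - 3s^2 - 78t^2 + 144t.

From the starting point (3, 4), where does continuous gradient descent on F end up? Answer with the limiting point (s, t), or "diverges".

F is separable, so gradient descent decouples: s follows -∂F/∂s, t follows -∂F/∂t.
∂F/∂s = 3s(s - 2); at s=3 this is 9, so s decreases.
∂F/∂t = 12(t - 3)(t - 1)(t + 4); at t=4 this is 288, so t decreases.
s converges to its nearest critical value 2 (a local min of the s-part); t converges to 3. The iterate converges to (2, 3).

(2, 3)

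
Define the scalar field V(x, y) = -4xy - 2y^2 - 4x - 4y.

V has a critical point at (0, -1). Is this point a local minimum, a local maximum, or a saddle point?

saddle point

The Hessian of V is constant: H = [[0, -4], [-4, -4]].
det(H) = 0·(-4) − (-4)² = -16.
Since det(H) < 0, H is indefinite and the critical point is a saddle point.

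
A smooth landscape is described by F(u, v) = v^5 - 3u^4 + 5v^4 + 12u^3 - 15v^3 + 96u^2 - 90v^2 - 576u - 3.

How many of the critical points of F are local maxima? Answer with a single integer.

F separates as a function of u plus a function of v, so ∇F=0 decouples.
∂F/∂u = -12(u - 4)(u - 3)(u + 4) = 0 at u ∈ {-4, 3, 4}; ∂F/∂v = 5v(v - 3)(v + 3)(v + 4) = 0 at v ∈ {-4, -3, 0, 3}.
The Hessian is diagonal: diag(F_uu, F_vv). Second derivatives: F_uu(-4)=-672, F_uu(3)=84, F_uu(4)=-96; F_vv(-4)=-140, F_vv(-3)=90, F_vv(0)=-180, F_vv(3)=630.
Local maxima occur where both diagonal entries negative: (-4, -4), (-4, 0), (4, -4), (4, 0). Count: 4.

4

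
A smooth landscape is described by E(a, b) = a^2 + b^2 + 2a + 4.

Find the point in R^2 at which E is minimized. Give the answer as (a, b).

E(a,b) separates as P(a) + Q(b) + 4, so its minimum is min P + min Q + 4.
P'(a) = 2a + 2 vanishes at a ∈ {-1}; Q'(b) = 2b vanishes at b ∈ {0}.
Local minima of P (where P''>0): P(-1)=-1. Local minima of Q: Q(0)=0.
So the global minimum of E is P(-1) + Q(0) + 4 = -1 + 0 + 4 = 3, attained at (-1, 0).

(-1, 0)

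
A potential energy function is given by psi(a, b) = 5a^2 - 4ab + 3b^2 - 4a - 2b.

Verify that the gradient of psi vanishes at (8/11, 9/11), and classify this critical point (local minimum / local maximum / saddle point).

∇psi = (10a - 4b - 4, -4a + 6b - 2); substituting (8/11, 9/11) gives ∇psi = (0, 0), so (8/11, 9/11) is indeed a critical point.
The Hessian of psi is constant: H = [[10, -4], [-4, 6]].
det(H) = 10·6 − (-4)² = 44.
det(H) > 0 and tr(H) = 16 > 0, so H is positive definite and the point is a local minimum.

local minimum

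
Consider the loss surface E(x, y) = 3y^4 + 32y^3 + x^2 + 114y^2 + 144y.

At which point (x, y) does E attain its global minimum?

(0, -1)

E(x,y) separates as P(x) + Q(y), so its minimum is min P + min Q.
P'(x) = 2x vanishes at x ∈ {0}; Q'(y) = 12(y + 1)(y + 3)(y + 4) vanishes at y ∈ {-4, -3, -1}.
Local minima of P (where P''>0): P(0)=0. Local minima of Q: Q(-4)=-32, Q(-1)=-59.
So the global minimum of E is P(0) + Q(-1) = 0 − 59 = -59, attained at (0, -1).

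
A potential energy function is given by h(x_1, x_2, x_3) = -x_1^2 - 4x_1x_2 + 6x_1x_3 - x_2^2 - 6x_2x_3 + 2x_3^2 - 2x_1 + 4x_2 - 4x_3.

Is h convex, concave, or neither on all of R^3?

neither

h is quadratic, so its Hessian is the constant matrix H = [[-2, -4, 6], [-4, -2, -6], [6, -6, 4]].
Leading principal minors: -2, -12, 384.
Neither pattern holds ⇒ H is indefinite ⇒ neither convex nor concave.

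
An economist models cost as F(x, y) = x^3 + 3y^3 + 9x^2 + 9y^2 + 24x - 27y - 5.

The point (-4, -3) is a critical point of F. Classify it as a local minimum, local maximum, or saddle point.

The mixed partial ∂²F/∂x∂y is 0, so the Hessian at any point is diag(F_xx, F_yy) = diag(6(x + 3), 18(y + 1)).
At (-4, -3): H = diag(-6, -36).
Both eigenvalues are negative, so H is negative definite: a local maximum.

local maximum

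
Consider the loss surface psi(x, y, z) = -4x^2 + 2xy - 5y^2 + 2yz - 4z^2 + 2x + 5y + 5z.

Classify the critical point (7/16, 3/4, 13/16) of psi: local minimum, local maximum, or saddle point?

local maximum

The Hessian is constant: H = [[-8, 2, 0], [2, -10, 2], [0, 2, -8]].
Leading principal minors: Δ₁ = -8, Δ₂ = 76, Δ₃ = -576.
The minors alternate sign starting negative (−, +, −), so H is negative definite: a local maximum.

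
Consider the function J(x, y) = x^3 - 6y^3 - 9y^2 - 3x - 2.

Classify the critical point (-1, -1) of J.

saddle point

The mixed partial ∂²J/∂x∂y is 0, so the Hessian at any point is diag(J_xx, J_yy) = diag(6x, -18(2y + 1)).
At (-1, -1): H = diag(-6, 18).
The eigenvalues have opposite signs, so H is indefinite: a saddle point.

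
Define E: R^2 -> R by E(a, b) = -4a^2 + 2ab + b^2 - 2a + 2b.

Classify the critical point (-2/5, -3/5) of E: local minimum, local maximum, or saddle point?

The Hessian of E is constant: H = [[-8, 2], [2, 2]].
det(H) = (-8)·2 − 2² = -20.
Since det(H) < 0, H is indefinite and the critical point is a saddle point.

saddle point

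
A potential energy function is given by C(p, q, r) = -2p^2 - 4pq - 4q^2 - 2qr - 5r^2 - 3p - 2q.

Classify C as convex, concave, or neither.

concave

C is quadratic, so its Hessian is the constant matrix H = [[-4, -4, 0], [-4, -8, -2], [0, -2, -10]].
Leading principal minors: -4, 16, -144.
Signs alternate −, +, − ⇒ H ≺ 0 ⇒ concave.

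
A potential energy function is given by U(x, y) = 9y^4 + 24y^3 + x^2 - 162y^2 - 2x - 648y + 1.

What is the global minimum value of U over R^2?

-2025

U(x,y) separates as P(x) + Q(y) + 1, so its minimum is min P + min Q + 1.
P'(x) = 2x - 2 vanishes at x ∈ {1}; Q'(y) = 36(y - 3)(y + 2)(y + 3) vanishes at y ∈ {-3, -2, 3}.
Local minima of P (where P''>0): P(1)=-1. Local minima of Q: Q(-3)=567, Q(3)=-2025.
So the global minimum of U is P(1) + Q(3) + 1 = -1 − 2025 + 1 = -2025, attained at (1, 3).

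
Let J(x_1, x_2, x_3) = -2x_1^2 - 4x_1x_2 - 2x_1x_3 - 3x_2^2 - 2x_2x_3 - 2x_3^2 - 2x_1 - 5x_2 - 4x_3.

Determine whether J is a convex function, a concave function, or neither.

concave

J is quadratic, so its Hessian is the constant matrix H = [[-4, -4, -2], [-4, -6, -2], [-2, -2, -4]].
Leading principal minors: -4, 8, -24.
Signs alternate −, +, − ⇒ H ≺ 0 ⇒ concave.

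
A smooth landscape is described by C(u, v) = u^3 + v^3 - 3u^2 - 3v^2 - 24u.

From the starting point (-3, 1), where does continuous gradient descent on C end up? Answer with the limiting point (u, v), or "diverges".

diverges

C is separable, so gradient descent decouples: u follows -∂C/∂u, v follows -∂C/∂v.
∂C/∂u = 3(u - 4)(u + 2); at u=-3 this is 21, so u decreases.
∂C/∂v = 3v(v - 2); at v=1 this is -3, so v increases.
The u-coordinate has no critical point in that direction and runs off to infinity.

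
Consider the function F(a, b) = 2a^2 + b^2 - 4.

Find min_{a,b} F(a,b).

-4

F(a,b) separates as P(a) + Q(b) − 4, so its minimum is min P + min Q − 4.
P'(a) = 4a vanishes at a ∈ {0}; Q'(b) = 2b vanishes at b ∈ {0}.
Local minima of P (where P''>0): P(0)=0. Local minima of Q: Q(0)=0.
So the global minimum of F is P(0) + Q(0) − 4 = 0 + 0 − 4 = -4, attained at (0, 0).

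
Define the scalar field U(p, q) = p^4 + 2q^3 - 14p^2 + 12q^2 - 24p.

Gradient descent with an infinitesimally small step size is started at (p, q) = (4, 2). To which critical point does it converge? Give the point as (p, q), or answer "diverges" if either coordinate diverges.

(3, 0)

U is separable, so gradient descent decouples: p follows -∂U/∂p, q follows -∂U/∂q.
∂U/∂p = 4(p - 3)(p + 1)(p + 2); at p=4 this is 120, so p decreases.
∂U/∂q = 6q(q + 4); at q=2 this is 72, so q decreases.
p converges to its nearest critical value 3 (a local min of the p-part); q converges to 0. The iterate converges to (3, 0).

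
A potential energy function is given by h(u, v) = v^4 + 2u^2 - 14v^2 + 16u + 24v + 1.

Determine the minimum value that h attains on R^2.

h(u,v) separates as P(u) + Q(v) + 1, so its minimum is min P + min Q + 1.
P'(u) = 4u + 16 vanishes at u ∈ {-4}; Q'(v) = 4(v - 2)(v - 1)(v + 3) vanishes at v ∈ {-3, 1, 2}.
Local minima of P (where P''>0): P(-4)=-32. Local minima of Q: Q(-3)=-117, Q(2)=8.
So the global minimum of h is P(-4) + Q(-3) + 1 = -32 − 117 + 1 = -148, attained at (-4, -3).

-148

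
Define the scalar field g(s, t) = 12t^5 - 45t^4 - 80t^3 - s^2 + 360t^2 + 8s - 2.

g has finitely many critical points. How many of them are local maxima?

2

g separates as a function of s plus a function of t, so ∇g=0 decouples.
∂g/∂s = -2(s - 4) = 0 at s ∈ {4}; ∂g/∂t = 60t(t - 3)(t - 2)(t + 2) = 0 at t ∈ {-2, 0, 2, 3}.
The Hessian is diagonal: diag(g_ss, g_tt). Second derivatives: g_ss(4)=-2; g_tt(-2)=-2400, g_tt(0)=720, g_tt(2)=-480, g_tt(3)=900.
Local maxima occur where both diagonal entries negative: (4, -2), (4, 2). Count: 2.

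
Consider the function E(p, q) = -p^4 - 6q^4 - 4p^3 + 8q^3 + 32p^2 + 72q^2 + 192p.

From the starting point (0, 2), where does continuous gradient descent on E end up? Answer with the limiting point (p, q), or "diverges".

(-3, 0)

E is separable, so gradient descent decouples: p follows -∂E/∂p, q follows -∂E/∂q.
∂E/∂p = -4(p - 4)(p + 3)(p + 4); at p=0 this is 192, so p decreases.
∂E/∂q = -24q(q - 3)(q + 2); at q=2 this is 192, so q decreases.
p converges to its nearest critical value -3 (a local min of the p-part); q converges to 0. The iterate converges to (-3, 0).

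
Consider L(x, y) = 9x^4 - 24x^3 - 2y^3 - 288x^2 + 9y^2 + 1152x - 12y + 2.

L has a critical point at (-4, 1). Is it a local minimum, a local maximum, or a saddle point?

local minimum

The mixed partial ∂²L/∂x∂y is 0, so the Hessian at any point is diag(L_xx, L_yy) = diag(36(3x^2 - 4x - 16), 6(-2y + 3)).
At (-4, 1): H = diag(1728, 6).
Both eigenvalues are positive, so H is positive definite: a local minimum.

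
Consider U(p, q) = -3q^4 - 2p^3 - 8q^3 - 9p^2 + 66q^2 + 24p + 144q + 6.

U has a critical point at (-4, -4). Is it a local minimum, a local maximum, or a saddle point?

saddle point

The mixed partial ∂²U/∂p∂q is 0, so the Hessian at any point is diag(U_pp, U_qq) = diag(-6(2p + 3), 12(-3q^2 - 4q + 11)).
At (-4, -4): H = diag(30, -252).
The eigenvalues have opposite signs, so H is indefinite: a saddle point.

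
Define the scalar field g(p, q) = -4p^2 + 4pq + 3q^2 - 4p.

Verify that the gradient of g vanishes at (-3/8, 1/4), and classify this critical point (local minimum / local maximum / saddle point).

∇g = (-8p + 4q - 4, 4p + 6q); substituting (-3/8, 1/4) gives ∇g = (0, 0), so (-3/8, 1/4) is indeed a critical point.
The Hessian of g is constant: H = [[-8, 4], [4, 6]].
det(H) = (-8)·6 − 4² = -64.
Since det(H) < 0, H is indefinite and the critical point is a saddle point.

saddle point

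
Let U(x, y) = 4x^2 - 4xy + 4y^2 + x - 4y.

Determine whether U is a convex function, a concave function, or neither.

U is quadratic, so its Hessian is the constant matrix H = [[8, -4], [-4, 8]].
det(H) = 48, tr(H) = 16.
det(H) > 0 and tr(H) > 0, so H is positive definite everywhere: convex.

convex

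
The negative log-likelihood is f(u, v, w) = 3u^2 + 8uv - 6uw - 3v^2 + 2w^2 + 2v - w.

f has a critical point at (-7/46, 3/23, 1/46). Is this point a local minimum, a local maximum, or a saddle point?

saddle point

The Hessian is constant: H = [[6, 8, -6], [8, -6, 0], [-6, 0, 4]].
Leading principal minors: Δ₁ = 6, Δ₂ = -100, Δ₃ = -184.
The minors fit neither the all-positive nor the alternating-sign pattern, so H is indefinite: a saddle point.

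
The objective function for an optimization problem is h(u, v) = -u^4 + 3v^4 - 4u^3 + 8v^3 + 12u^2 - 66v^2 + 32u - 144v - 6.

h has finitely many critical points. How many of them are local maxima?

2

h separates as a function of u plus a function of v, so ∇h=0 decouples.
∂h/∂u = -4(u - 2)(u + 1)(u + 4) = 0 at u ∈ {-4, -1, 2}; ∂h/∂v = 12(v - 3)(v + 1)(v + 4) = 0 at v ∈ {-4, -1, 3}.
The Hessian is diagonal: diag(h_uu, h_vv). Second derivatives: h_uu(-4)=-72, h_uu(-1)=36, h_uu(2)=-72; h_vv(-4)=252, h_vv(-1)=-144, h_vv(3)=336.
Local maxima occur where both diagonal entries negative: (-4, -1), (2, -1). Count: 2.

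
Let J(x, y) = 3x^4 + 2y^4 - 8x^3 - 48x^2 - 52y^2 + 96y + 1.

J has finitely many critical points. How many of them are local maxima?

J separates as a function of x plus a function of y, so ∇J=0 decouples.
∂J/∂x = 12x(x - 4)(x + 2) = 0 at x ∈ {-2, 0, 4}; ∂J/∂y = 8(y - 3)(y - 1)(y + 4) = 0 at y ∈ {-4, 1, 3}.
The Hessian is diagonal: diag(J_xx, J_yy). Second derivatives: J_xx(-2)=144, J_xx(0)=-96, J_xx(4)=288; J_yy(-4)=280, J_yy(1)=-80, J_yy(3)=112.
Local maxima occur where both diagonal entries negative: (0, 1). Count: 1.

1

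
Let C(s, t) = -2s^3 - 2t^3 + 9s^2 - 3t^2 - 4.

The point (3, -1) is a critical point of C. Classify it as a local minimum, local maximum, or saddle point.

saddle point

The mixed partial ∂²C/∂s∂t is 0, so the Hessian at any point is diag(C_ss, C_tt) = diag(6(-2s + 3), -6(2t + 1)).
At (3, -1): H = diag(-18, 6).
The eigenvalues have opposite signs, so H is indefinite: a saddle point.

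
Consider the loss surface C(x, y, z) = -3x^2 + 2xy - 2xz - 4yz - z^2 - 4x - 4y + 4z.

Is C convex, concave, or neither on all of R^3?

C is quadratic, so its Hessian is the constant matrix H = [[-6, 2, -2], [2, 0, -4], [-2, -4, -2]].
Leading principal minors: -6, -4, 136.
Neither pattern holds ⇒ H is indefinite ⇒ neither convex nor concave.

neither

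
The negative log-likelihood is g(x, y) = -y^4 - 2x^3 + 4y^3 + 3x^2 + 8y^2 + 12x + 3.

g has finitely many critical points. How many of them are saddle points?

3

g separates as a function of x plus a function of y, so ∇g=0 decouples.
∂g/∂x = -6(x - 2)(x + 1) = 0 at x ∈ {-1, 2}; ∂g/∂y = -4y(y - 4)(y + 1) = 0 at y ∈ {-1, 0, 4}.
The Hessian is diagonal: diag(g_xx, g_yy). Second derivatives: g_xx(-1)=18, g_xx(2)=-18; g_yy(-1)=-20, g_yy(0)=16, g_yy(4)=-80.
Saddle points occur where the two diagonal entries have opposite signs: (-1, -1), (-1, 4), (2, 0). Count: 3.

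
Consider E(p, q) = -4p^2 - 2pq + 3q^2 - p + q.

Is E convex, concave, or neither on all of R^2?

neither

E is quadratic, so its Hessian is the constant matrix H = [[-8, -2], [-2, 6]].
det(H) = -52, tr(H) = -2.
det(H) < 0, so H is indefinite: neither convex nor concave.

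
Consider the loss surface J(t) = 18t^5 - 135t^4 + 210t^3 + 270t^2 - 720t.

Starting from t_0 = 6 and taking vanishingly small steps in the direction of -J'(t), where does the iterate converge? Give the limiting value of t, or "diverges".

J'(t) = 90(t - 4)(t - 2)(t - 1)(t + 1), so J'(6) = 25200.
Gradient descent moves in the -J' direction, i.e. t is decreasing.
The nearest critical point in that direction is t = 4, where J'' = 2700 > 0 (a local minimum). The iterate converges there.

4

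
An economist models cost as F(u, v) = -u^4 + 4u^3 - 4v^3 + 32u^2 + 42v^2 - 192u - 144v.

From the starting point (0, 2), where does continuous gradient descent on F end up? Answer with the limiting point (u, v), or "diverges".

(3, 3)

F is separable, so gradient descent decouples: u follows -∂F/∂u, v follows -∂F/∂v.
∂F/∂u = -4(u - 4)(u - 3)(u + 4); at u=0 this is -192, so u increases.
∂F/∂v = -12(v - 4)(v - 3); at v=2 this is -24, so v increases.
u converges to its nearest critical value 3 (a local min of the u-part); v converges to 3. The iterate converges to (3, 3).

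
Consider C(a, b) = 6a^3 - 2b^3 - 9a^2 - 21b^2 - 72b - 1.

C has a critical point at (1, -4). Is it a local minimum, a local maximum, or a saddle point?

local minimum

The mixed partial ∂²C/∂a∂b is 0, so the Hessian at any point is diag(C_aa, C_bb) = diag(18(2a - 1), -6(2b + 7)).
At (1, -4): H = diag(18, 6).
Both eigenvalues are positive, so H is positive definite: a local minimum.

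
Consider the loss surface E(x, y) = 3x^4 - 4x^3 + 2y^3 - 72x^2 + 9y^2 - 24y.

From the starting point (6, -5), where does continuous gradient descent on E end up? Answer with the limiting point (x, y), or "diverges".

diverges

E is separable, so gradient descent decouples: x follows -∂E/∂x, y follows -∂E/∂y.
∂E/∂x = 12x(x - 4)(x + 3); at x=6 this is 1296, so x decreases.
∂E/∂y = 6(y - 1)(y + 4); at y=-5 this is 36, so y decreases.
The y-coordinate has no critical point in that direction and runs off to infinity.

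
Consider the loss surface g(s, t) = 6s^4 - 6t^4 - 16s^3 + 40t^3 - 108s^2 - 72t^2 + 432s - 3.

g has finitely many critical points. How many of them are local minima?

g separates as a function of s plus a function of t, so ∇g=0 decouples.
∂g/∂s = 24(s - 3)(s - 2)(s + 3) = 0 at s ∈ {-3, 2, 3}; ∂g/∂t = -24t(t - 3)(t - 2) = 0 at t ∈ {0, 2, 3}.
The Hessian is diagonal: diag(g_ss, g_tt). Second derivatives: g_ss(-3)=720, g_ss(2)=-120, g_ss(3)=144; g_tt(0)=-144, g_tt(2)=48, g_tt(3)=-72.
Local minima occur where both diagonal entries positive: (-3, 2), (3, 2). Count: 2.

2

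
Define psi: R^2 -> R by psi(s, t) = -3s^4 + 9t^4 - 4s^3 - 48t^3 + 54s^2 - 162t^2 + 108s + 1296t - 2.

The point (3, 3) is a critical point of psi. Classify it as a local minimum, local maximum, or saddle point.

The mixed partial ∂²psi/∂s∂t is 0, so the Hessian at any point is diag(psi_ss, psi_tt) = diag(12(-3s^2 - 2s + 9), 36(3t^2 - 8t - 9)).
At (3, 3): H = diag(-288, -216).
Both eigenvalues are negative, so H is negative definite: a local maximum.

local maximum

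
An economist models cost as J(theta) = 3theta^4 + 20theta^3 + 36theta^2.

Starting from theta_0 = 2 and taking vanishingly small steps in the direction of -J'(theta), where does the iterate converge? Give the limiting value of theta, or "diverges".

J'(theta) = 12theta(theta + 2)(theta + 3), so J'(2) = 480.
Gradient descent moves in the -J' direction, i.e. theta is decreasing.
The nearest critical point in that direction is theta = 0, where J'' = 72 > 0 (a local minimum). The iterate converges there.

0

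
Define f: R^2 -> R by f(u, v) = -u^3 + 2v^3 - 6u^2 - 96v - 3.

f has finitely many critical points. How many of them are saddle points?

2

f separates as a function of u plus a function of v, so ∇f=0 decouples.
∂f/∂u = -3u(u + 4) = 0 at u ∈ {-4, 0}; ∂f/∂v = 6(v - 4)(v + 4) = 0 at v ∈ {-4, 4}.
The Hessian is diagonal: diag(f_uu, f_vv). Second derivatives: f_uu(-4)=12, f_uu(0)=-12; f_vv(-4)=-48, f_vv(4)=48.
Saddle points occur where the two diagonal entries have opposite signs: (-4, -4), (0, 4). Count: 2.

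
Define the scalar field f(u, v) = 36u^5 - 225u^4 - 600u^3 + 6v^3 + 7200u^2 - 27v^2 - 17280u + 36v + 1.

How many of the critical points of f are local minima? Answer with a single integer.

f separates as a function of u plus a function of v, so ∇f=0 decouples.
∂f/∂u = 180(u - 4)(u - 3)(u - 2)(u + 4) = 0 at u ∈ {-4, 2, 3, 4}; ∂f/∂v = 18(v - 2)(v - 1) = 0 at v ∈ {1, 2}.
The Hessian is diagonal: diag(f_uu, f_vv). Second derivatives: f_uu(-4)=-60480, f_uu(2)=2160, f_uu(3)=-1260, f_uu(4)=2880; f_vv(1)=-18, f_vv(2)=18.
Local minima occur where both diagonal entries positive: (2, 2), (4, 2). Count: 2.

2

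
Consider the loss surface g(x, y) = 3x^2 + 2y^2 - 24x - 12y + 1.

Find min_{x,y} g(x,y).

-65

g(x,y) separates as P(x) + Q(y) + 1, so its minimum is min P + min Q + 1.
P'(x) = 6x - 24 vanishes at x ∈ {4}; Q'(y) = 4y - 12 vanishes at y ∈ {3}.
Local minima of P (where P''>0): P(4)=-48. Local minima of Q: Q(3)=-18.
So the global minimum of g is P(4) + Q(3) + 1 = -48 − 18 + 1 = -65, attained at (4, 3).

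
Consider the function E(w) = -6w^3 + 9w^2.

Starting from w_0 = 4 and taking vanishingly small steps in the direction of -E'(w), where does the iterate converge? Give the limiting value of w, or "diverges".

diverges

E'(w) = -18w(w - 1), so E'(4) = -216.
Gradient descent moves in the -E' direction, i.e. w is increasing.
There is no critical point above w=4, and E' keeps the same sign, so the iterate runs off to +∞.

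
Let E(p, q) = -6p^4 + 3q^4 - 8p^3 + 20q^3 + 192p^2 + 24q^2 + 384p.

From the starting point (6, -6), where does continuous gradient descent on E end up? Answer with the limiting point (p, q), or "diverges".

diverges

E is separable, so gradient descent decouples: p follows -∂E/∂p, q follows -∂E/∂q.
∂E/∂p = -24(p - 4)(p + 1)(p + 4); at p=6 this is -3360, so p increases.
∂E/∂q = 12q(q + 1)(q + 4); at q=-6 this is -720, so q increases.
The p-coordinate has no critical point in that direction and runs off to infinity.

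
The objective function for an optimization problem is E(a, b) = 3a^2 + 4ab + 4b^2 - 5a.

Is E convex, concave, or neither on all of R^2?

E is quadratic, so its Hessian is the constant matrix H = [[6, 4], [4, 8]].
det(H) = 32, tr(H) = 14.
det(H) > 0 and tr(H) > 0, so H is positive definite everywhere: convex.

convex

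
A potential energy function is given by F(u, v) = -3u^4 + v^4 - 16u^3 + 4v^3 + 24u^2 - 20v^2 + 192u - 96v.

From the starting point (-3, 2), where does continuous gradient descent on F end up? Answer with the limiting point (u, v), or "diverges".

F is separable, so gradient descent decouples: u follows -∂F/∂u, v follows -∂F/∂v.
∂F/∂u = -12(u - 2)(u + 2)(u + 4); at u=-3 this is -60, so u increases.
∂F/∂v = 4(v - 3)(v + 2)(v + 4); at v=2 this is -96, so v increases.
u converges to its nearest critical value -2 (a local min of the u-part); v converges to 3. The iterate converges to (-2, 3).

(-2, 3)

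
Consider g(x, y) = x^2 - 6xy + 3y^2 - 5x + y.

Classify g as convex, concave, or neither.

neither

g is quadratic, so its Hessian is the constant matrix H = [[2, -6], [-6, 6]].
det(H) = -24, tr(H) = 8.
det(H) < 0, so H is indefinite: neither convex nor concave.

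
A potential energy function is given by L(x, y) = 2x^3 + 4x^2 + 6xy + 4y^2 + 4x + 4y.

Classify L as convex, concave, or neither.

The term 2x^3 is cubic, so the Hessian is not constant.
∂²L/∂x² = 12x + 8, which takes both signs as x varies (negative for sufficiently negative x). A diagonal entry of the Hessian changing sign means the Hessian is neither positive- nor negative-semidefinite on all of R^2.

neither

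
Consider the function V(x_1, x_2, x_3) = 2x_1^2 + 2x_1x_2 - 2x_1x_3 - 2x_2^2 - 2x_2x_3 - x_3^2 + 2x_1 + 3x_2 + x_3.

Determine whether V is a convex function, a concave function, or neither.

V is quadratic, so its Hessian is the constant matrix H = [[4, 2, -2], [2, -4, -2], [-2, -2, -2]].
Leading principal minors: 4, -20, 56.
Neither pattern holds ⇒ H is indefinite ⇒ neither convex nor concave.

neither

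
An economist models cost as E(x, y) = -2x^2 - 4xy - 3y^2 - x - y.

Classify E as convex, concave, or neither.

concave

E is quadratic, so its Hessian is the constant matrix H = [[-4, -4], [-4, -6]].
det(H) = 8, tr(H) = -10.
det(H) > 0 and tr(H) < 0, so H is negative definite everywhere: concave.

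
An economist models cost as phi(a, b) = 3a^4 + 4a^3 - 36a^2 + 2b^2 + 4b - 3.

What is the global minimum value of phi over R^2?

-194

phi(a,b) separates as P(a) + Q(b) − 3, so its minimum is min P + min Q − 3.
P'(a) = 12a(a - 2)(a + 3) vanishes at a ∈ {-3, 0, 2}; Q'(b) = 4b + 4 vanishes at b ∈ {-1}.
Local minima of P (where P''>0): P(-3)=-189, P(2)=-64. Local minima of Q: Q(-1)=-2.
So the global minimum of phi is P(-3) + Q(-1) − 3 = -189 − 2 − 3 = -194, attained at (-3, -1).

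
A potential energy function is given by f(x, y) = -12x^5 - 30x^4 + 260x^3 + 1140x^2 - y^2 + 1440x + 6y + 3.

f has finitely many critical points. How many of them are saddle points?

f separates as a function of x plus a function of y, so ∇f=0 decouples.
∂f/∂x = -60(x - 4)(x + 1)(x + 2)(x + 3) = 0 at x ∈ {-3, -2, -1, 4}; ∂f/∂y = -2(y - 3) = 0 at y ∈ {3}.
The Hessian is diagonal: diag(f_xx, f_yy). Second derivatives: f_xx(-3)=840, f_xx(-2)=-360, f_xx(-1)=600, f_xx(4)=-12600; f_yy(3)=-2.
Saddle points occur where the two diagonal entries have opposite signs: (-3, 3), (-1, 3). Count: 2.

2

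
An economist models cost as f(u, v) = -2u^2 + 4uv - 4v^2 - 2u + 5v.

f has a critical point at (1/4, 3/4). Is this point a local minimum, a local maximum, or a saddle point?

local maximum

The Hessian of f is constant: H = [[-4, 4], [4, -8]].
det(H) = (-4)·(-8) − 4² = 16.
det(H) > 0 and tr(H) = -12 < 0, so H is negative definite and the point is a local maximum.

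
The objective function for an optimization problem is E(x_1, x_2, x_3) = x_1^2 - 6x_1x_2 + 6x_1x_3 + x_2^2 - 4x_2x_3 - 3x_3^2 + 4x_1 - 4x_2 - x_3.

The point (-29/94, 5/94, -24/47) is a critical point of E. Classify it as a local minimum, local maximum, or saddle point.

The Hessian is constant: H = [[2, -6, 6], [-6, 2, -4], [6, -4, -6]].
Leading principal minors: Δ₁ = 2, Δ₂ = -32, Δ₃ = 376.
The minors fit neither the all-positive nor the alternating-sign pattern, so H is indefinite: a saddle point.

saddle point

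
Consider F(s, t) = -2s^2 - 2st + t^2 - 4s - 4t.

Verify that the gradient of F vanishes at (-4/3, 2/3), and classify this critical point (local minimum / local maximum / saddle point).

saddle point

∇F = (-4s - 2t - 4, -2s + 2t - 4); substituting (-4/3, 2/3) gives ∇F = (0, 0), so (-4/3, 2/3) is indeed a critical point.
The Hessian of F is constant: H = [[-4, -2], [-2, 2]].
det(H) = (-4)·2 − (-2)² = -12.
Since det(H) < 0, H is indefinite and the critical point is a saddle point.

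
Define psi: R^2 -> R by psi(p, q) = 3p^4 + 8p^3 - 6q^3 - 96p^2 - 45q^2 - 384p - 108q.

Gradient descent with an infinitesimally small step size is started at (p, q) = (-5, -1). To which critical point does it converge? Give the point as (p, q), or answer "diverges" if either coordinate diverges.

diverges

psi is separable, so gradient descent decouples: p follows -∂psi/∂p, q follows -∂psi/∂q.
∂psi/∂p = 12(p - 4)(p + 2)(p + 4); at p=-5 this is -324, so p increases.
∂psi/∂q = -18(q + 2)(q + 3); at q=-1 this is -36, so q increases.
The q-coordinate has no critical point in that direction and runs off to infinity.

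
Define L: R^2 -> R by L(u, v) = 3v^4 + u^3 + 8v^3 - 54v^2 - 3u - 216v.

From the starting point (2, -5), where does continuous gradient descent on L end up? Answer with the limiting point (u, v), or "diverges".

L is separable, so gradient descent decouples: u follows -∂L/∂u, v follows -∂L/∂v.
∂L/∂u = 3(u - 1)(u + 1); at u=2 this is 9, so u decreases.
∂L/∂v = 12(v - 3)(v + 2)(v + 3); at v=-5 this is -576, so v increases.
u converges to its nearest critical value 1 (a local min of the u-part); v converges to -3. The iterate converges to (1, -3).

(1, -3)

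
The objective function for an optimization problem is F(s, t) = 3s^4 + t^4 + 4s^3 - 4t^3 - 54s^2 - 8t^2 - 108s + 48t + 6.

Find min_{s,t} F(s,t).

F(s,t) separates as P(s) + Q(t) + 6, so its minimum is min P + min Q + 6.
P'(s) = 12(s - 3)(s + 1)(s + 3) vanishes at s ∈ {-3, -1, 3}; Q'(t) = 4(t - 3)(t - 2)(t + 2) vanishes at t ∈ {-2, 2, 3}.
Local minima of P (where P''>0): P(-3)=-27, P(3)=-459. Local minima of Q: Q(-2)=-80, Q(3)=45.
So the global minimum of F is P(3) + Q(-2) + 6 = -459 − 80 + 6 = -533, attained at (3, -2).

-533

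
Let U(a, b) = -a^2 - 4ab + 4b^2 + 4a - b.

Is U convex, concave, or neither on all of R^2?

neither

U is quadratic, so its Hessian is the constant matrix H = [[-2, -4], [-4, 8]].
det(H) = -32, tr(H) = 6.
det(H) < 0, so H is indefinite: neither convex nor concave.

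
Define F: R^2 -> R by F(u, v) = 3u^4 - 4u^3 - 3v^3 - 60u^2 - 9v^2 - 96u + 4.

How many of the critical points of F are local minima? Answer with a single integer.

F separates as a function of u plus a function of v, so ∇F=0 decouples.
∂F/∂u = 12(u - 4)(u + 1)(u + 2) = 0 at u ∈ {-2, -1, 4}; ∂F/∂v = -9v(v + 2) = 0 at v ∈ {-2, 0}.
The Hessian is diagonal: diag(F_uu, F_vv). Second derivatives: F_uu(-2)=72, F_uu(-1)=-60, F_uu(4)=360; F_vv(-2)=18, F_vv(0)=-18.
Local minima occur where both diagonal entries positive: (-2, -2), (4, -2). Count: 2.

2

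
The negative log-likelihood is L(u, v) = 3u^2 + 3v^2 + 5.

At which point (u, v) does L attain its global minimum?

L(u,v) separates as P(u) + Q(v) + 5, so its minimum is min P + min Q + 5.
P'(u) = 6u vanishes at u ∈ {0}; Q'(v) = 6v vanishes at v ∈ {0}.
Local minima of P (where P''>0): P(0)=0. Local minima of Q: Q(0)=0.
So the global minimum of L is P(0) + Q(0) + 5 = 0 + 0 + 5 = 5, attained at (0, 0).

(0, 0)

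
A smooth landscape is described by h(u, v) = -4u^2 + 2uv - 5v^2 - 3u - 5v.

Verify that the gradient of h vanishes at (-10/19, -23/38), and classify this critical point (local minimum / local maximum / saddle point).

∇h = (-8u + 2v - 3, 2u - 10v - 5); substituting (-10/19, -23/38) gives ∇h = (0, 0), so (-10/19, -23/38) is indeed a critical point.
The Hessian of h is constant: H = [[-8, 2], [2, -10]].
det(H) = (-8)·(-10) − 2² = 76.
det(H) > 0 and tr(H) = -18 < 0, so H is negative definite and the point is a local maximum.

local maximum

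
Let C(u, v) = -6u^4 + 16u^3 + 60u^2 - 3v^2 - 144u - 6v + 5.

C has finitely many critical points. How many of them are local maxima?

C separates as a function of u plus a function of v, so ∇C=0 decouples.
∂C/∂u = -24(u - 3)(u - 1)(u + 2) = 0 at u ∈ {-2, 1, 3}; ∂C/∂v = -6(v + 1) = 0 at v ∈ {-1}.
The Hessian is diagonal: diag(C_uu, C_vv). Second derivatives: C_uu(-2)=-360, C_uu(1)=144, C_uu(3)=-240; C_vv(-1)=-6.
Local maxima occur where both diagonal entries negative: (-2, -1), (3, -1). Count: 2.

2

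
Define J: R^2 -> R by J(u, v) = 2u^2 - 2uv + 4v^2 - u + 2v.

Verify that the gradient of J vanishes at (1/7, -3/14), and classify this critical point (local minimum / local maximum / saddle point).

∇J = (4u - 2v - 1, -2u + 8v + 2); substituting (1/7, -3/14) gives ∇J = (0, 0), so (1/7, -3/14) is indeed a critical point.
The Hessian of J is constant: H = [[4, -2], [-2, 8]].
det(H) = 4·8 − (-2)² = 28.
det(H) > 0 and tr(H) = 12 > 0, so H is positive definite and the point is a local minimum.

local minimum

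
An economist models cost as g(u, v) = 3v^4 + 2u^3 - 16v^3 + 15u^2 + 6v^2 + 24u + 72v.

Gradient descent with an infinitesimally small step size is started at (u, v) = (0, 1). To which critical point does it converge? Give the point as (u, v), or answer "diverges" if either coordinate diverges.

(-1, -1)

g is separable, so gradient descent decouples: u follows -∂g/∂u, v follows -∂g/∂v.
∂g/∂u = 6(u + 1)(u + 4); at u=0 this is 24, so u decreases.
∂g/∂v = 12(v - 3)(v - 2)(v + 1); at v=1 this is 48, so v decreases.
u converges to its nearest critical value -1 (a local min of the u-part); v converges to -1. The iterate converges to (-1, -1).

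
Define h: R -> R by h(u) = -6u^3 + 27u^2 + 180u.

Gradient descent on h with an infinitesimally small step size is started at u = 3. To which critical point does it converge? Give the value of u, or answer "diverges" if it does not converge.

h'(u) = -18(u - 5)(u + 2), so h'(3) = 180.
Gradient descent moves in the -h' direction, i.e. u is decreasing.
The nearest critical point in that direction is u = -2, where h'' = 126 > 0 (a local minimum). The iterate converges there.

-2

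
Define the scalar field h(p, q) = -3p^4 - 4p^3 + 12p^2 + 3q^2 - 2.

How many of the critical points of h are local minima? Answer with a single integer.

h separates as a function of p plus a function of q, so ∇h=0 decouples.
∂h/∂p = -12p(p - 1)(p + 2) = 0 at p ∈ {-2, 0, 1}; ∂h/∂q = 6q = 0 at q ∈ {0}.
The Hessian is diagonal: diag(h_pp, h_qq). Second derivatives: h_pp(-2)=-72, h_pp(0)=24, h_pp(1)=-36; h_qq(0)=6.
Local minima occur where both diagonal entries positive: (0, 0). Count: 1.

1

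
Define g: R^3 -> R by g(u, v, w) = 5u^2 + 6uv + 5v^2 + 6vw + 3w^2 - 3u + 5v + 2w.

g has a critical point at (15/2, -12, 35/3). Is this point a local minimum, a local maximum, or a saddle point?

local minimum

The Hessian is constant: H = [[10, 6, 0], [6, 10, 6], [0, 6, 6]].
Leading principal minors: Δ₁ = 10, Δ₂ = 64, Δ₃ = 24.
All leading minors are positive, so H is positive definite: a local minimum.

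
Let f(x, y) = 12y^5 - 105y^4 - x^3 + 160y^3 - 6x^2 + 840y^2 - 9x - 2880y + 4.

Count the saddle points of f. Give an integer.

f separates as a function of x plus a function of y, so ∇f=0 decouples.
∂f/∂x = -3(x + 1)(x + 3) = 0 at x ∈ {-3, -1}; ∂f/∂y = 60(y - 4)(y - 3)(y - 2)(y + 2) = 0 at y ∈ {-2, 2, 3, 4}.
The Hessian is diagonal: diag(f_xx, f_yy). Second derivatives: f_xx(-3)=6, f_xx(-1)=-6; f_yy(-2)=-7200, f_yy(2)=480, f_yy(3)=-300, f_yy(4)=720.
Saddle points occur where the two diagonal entries have opposite signs: (-3, -2), (-3, 3), (-1, 2), (-1, 4). Count: 4.

4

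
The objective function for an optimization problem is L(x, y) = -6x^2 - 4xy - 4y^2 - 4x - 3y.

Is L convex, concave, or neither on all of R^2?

concave

L is quadratic, so its Hessian is the constant matrix H = [[-12, -4], [-4, -8]].
det(H) = 80, tr(H) = -20.
det(H) > 0 and tr(H) < 0, so H is negative definite everywhere: concave.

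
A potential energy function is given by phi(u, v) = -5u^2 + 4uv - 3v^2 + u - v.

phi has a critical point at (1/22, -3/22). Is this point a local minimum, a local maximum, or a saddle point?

The Hessian of phi is constant: H = [[-10, 4], [4, -6]].
det(H) = (-10)·(-6) − 4² = 44.
det(H) > 0 and tr(H) = -16 < 0, so H is negative definite and the point is a local maximum.

local maximum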